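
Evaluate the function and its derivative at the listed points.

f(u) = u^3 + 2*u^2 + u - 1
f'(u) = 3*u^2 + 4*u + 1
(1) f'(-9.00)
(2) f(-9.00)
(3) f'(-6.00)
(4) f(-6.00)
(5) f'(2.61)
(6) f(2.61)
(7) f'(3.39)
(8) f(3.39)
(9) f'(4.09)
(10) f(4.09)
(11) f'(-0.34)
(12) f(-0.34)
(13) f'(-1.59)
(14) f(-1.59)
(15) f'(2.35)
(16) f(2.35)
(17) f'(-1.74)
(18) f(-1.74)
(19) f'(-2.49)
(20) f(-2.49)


(1) = 208.00
(2) = -577.00
(3) = 85.00
(4) = -151.00
(5) = 31.88
(6) = 33.01
(7) = 49.04
(8) = 64.33
(9) = 67.54
(10) = 104.96
(11) = -0.01
(12) = -1.15
(13) = 2.22
(14) = -1.55
(15) = 26.97
(16) = 25.37
(17) = 3.12
(18) = -1.95
(19) = 9.64
(20) = -6.53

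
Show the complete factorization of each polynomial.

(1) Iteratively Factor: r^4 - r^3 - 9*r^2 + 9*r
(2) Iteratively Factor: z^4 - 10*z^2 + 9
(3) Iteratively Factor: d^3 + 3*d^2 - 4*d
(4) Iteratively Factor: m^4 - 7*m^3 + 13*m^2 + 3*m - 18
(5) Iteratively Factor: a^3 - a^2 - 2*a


(1) = (r - 3)*(r^3 + 2*r^2 - 3*r) = r*(r - 3)*(r^2 + 2*r - 3) = r*(r - 3)*(r - 1)*(r + 3)
(2) = (z + 3)*(z^3 - 3*z^2 - z + 3) = (z - 1)*(z + 3)*(z^2 - 2*z - 3) = (z - 3)*(z - 1)*(z + 3)*(z + 1)
(3) = (d + 4)*(d^2 - d) = (d - 1)*(d + 4)*(d)
(4) = (m - 2)*(m^3 - 5*m^2 + 3*m + 9) = (m - 2)*(m + 1)*(m^2 - 6*m + 9) = (m - 3)*(m - 2)*(m + 1)*(m - 3)
(5) = (a + 1)*(a^2 - 2*a) = a*(a + 1)*(a - 2)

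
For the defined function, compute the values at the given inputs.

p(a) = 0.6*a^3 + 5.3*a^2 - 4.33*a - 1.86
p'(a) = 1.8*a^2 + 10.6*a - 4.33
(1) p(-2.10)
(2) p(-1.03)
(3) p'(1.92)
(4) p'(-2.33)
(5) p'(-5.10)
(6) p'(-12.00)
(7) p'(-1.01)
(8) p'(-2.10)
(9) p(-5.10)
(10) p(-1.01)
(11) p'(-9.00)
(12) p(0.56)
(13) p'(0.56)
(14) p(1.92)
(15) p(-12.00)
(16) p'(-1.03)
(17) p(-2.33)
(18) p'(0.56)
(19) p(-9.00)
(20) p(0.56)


(1) = 25.05
(2) = 7.57
(3) = 22.66
(4) = -19.26
(5) = -11.57
(6) = 127.67
(7) = -13.20
(8) = -18.65
(9) = 78.49
(10) = 7.30
(11) = 46.07
(12) = -2.52
(13) = 2.17
(14) = 13.61
(15) = -223.50
(16) = -13.34
(17) = 29.41
(18) = 2.17
(19) = 29.01
(20) = -2.52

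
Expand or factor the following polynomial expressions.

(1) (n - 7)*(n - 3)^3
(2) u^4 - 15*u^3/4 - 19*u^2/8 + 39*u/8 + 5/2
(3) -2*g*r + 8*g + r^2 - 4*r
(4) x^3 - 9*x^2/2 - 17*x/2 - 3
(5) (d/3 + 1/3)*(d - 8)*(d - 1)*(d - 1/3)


(1) = n^4 - 16*n^3 + 90*n^2 - 216*n + 189
(2) = (u - 4)*(u - 5/4)*(u + 1/2)*(u + 1)
(3) = (-2*g + r)*(r - 4)
(4) = (x - 6)*(x + 1/2)*(x + 1)
(5) = d^4/3 - 25*d^3/9 + 5*d^2/9 + 25*d/9 - 8/9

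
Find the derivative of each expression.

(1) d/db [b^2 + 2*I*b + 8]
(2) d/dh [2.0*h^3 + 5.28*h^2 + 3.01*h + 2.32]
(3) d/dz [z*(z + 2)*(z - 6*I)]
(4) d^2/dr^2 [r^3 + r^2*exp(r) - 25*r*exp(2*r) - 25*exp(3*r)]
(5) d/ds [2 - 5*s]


(1) = 2*b + 2*I
(2) = 6.0*h^2 + 10.56*h + 3.01
(3) = 3*z^2 + z*(4 - 12*I) - 12*I
(4) = r^2*exp(r) - 100*r*exp(2*r) + 4*r*exp(r) + 6*r - 225*exp(3*r) - 100*exp(2*r) + 2*exp(r)
(5) = -5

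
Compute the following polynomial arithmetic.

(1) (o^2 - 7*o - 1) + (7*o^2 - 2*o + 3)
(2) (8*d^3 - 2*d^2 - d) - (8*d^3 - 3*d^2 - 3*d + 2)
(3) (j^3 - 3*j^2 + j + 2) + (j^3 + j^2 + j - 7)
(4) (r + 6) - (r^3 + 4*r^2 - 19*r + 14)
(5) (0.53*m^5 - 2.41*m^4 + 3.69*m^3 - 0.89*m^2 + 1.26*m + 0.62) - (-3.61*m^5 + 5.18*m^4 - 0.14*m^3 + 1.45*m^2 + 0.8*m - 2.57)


(1) = 8*o^2 - 9*o + 2
(2) = d^2 + 2*d - 2
(3) = 2*j^3 - 2*j^2 + 2*j - 5
(4) = -r^3 - 4*r^2 + 20*r - 8
(5) = 4.14*m^5 - 7.59*m^4 + 3.83*m^3 - 2.34*m^2 + 0.46*m + 3.19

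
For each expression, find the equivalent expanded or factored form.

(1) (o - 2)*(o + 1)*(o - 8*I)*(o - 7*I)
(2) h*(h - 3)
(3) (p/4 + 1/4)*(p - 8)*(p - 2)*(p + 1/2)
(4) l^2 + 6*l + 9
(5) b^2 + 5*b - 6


(1) = o^4 - o^3 - 15*I*o^3 - 58*o^2 + 15*I*o^2 + 56*o + 30*I*o + 112
(2) = h^2 - 3*h
(3) = p^4/4 - 17*p^3/8 + 3*p^2/8 + 19*p/4 + 2
(4) = (l + 3)^2
(5) = (b - 1)*(b + 6)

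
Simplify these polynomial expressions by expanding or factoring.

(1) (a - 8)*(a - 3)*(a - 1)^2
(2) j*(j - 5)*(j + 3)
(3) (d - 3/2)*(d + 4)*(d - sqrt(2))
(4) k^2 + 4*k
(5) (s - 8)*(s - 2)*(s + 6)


(1) = a^4 - 13*a^3 + 47*a^2 - 59*a + 24
(2) = j^3 - 2*j^2 - 15*j
(3) = d^3 - sqrt(2)*d^2 + 5*d^2/2 - 6*d - 5*sqrt(2)*d/2 + 6*sqrt(2)
(4) = k*(k + 4)
(5) = s^3 - 4*s^2 - 44*s + 96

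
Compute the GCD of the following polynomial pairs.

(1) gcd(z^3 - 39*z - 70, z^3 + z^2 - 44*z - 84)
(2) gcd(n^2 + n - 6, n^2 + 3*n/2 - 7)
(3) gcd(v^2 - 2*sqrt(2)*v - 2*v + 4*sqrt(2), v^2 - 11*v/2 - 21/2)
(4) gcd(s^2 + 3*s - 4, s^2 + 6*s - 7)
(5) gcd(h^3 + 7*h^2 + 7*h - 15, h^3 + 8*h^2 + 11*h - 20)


(1) = z^2 - 5*z - 14
(2) = gcd((n - 2)*(n + 3), (n - 2)*(n + 7/2)) = n - 2
(3) = 1
(4) = s - 1
(5) = gcd((h - 1)*(h + 3)*(h + 5), (h - 1)*(h + 4)*(h + 5)) = h^2 + 4*h - 5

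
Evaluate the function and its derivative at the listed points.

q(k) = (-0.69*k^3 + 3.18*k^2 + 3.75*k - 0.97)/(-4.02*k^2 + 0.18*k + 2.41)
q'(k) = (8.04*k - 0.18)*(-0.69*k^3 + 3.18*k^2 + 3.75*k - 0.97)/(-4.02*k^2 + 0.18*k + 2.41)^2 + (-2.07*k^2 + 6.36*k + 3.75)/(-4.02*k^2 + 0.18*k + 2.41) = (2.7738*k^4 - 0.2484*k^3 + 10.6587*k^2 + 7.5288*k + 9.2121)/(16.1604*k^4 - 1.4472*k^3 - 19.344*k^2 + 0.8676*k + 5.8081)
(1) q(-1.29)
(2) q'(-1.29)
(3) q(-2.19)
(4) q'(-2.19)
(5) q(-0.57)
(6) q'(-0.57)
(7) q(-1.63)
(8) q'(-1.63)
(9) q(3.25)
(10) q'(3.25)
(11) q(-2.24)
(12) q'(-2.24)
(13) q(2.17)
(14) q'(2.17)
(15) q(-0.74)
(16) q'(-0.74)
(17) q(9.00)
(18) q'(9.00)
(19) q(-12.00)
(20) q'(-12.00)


(1) = -0.21
(2) = 1.25
(3) = -0.77
(4) = 0.37
(5) = -1.94
(6) = 8.70
(7) = -0.51
(8) = 0.63
(9) = -0.54
(10) = 0.29
(11) = -0.79
(12) = 0.36
(13) = -0.94
(14) = 0.52
(15) = -22.85
(16) = 1828.74
(17) = 0.66
(18) = 0.18
(19) = -2.77
(20) = 0.18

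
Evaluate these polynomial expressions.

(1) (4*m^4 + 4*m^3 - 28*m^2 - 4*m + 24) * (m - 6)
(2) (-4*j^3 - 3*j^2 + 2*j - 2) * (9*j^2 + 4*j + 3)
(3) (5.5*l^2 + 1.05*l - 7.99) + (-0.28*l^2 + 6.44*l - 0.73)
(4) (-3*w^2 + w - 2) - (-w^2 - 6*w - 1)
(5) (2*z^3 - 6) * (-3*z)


(1) = 4*m^5 - 20*m^4 - 52*m^3 + 164*m^2 + 48*m - 144
(2) = -36*j^5 - 43*j^4 - 6*j^3 - 19*j^2 - 2*j - 6
(3) = 5.22*l^2 + 7.49*l - 8.72
(4) = -2*w^2 + 7*w - 1
(5) = -6*z^4 + 18*z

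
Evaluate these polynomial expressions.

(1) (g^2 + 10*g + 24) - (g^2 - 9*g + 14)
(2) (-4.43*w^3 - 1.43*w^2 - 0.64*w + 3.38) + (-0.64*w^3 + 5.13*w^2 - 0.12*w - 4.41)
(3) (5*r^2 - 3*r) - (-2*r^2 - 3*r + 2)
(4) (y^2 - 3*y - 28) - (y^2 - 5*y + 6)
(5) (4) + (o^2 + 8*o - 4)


(1) = 19*g + 10
(2) = -5.07*w^3 + 3.7*w^2 - 0.76*w - 1.03
(3) = 7*r^2 - 2
(4) = 2*y - 34
(5) = o^2 + 8*o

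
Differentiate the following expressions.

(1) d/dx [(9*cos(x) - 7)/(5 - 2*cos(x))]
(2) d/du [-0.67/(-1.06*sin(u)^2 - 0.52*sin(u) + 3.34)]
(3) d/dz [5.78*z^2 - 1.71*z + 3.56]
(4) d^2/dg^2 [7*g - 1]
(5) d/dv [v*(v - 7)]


(1) = -31*sin(x)/(2*cos(x) - 5)^2
(2) = -(1.4204*sin(u) + 0.3484)*cos(u)/(1.06*sin(u)^2 + 0.52*sin(u) - 3.34)^2
(3) = 11.56*z - 1.71
(4) = 0
(5) = 2*v - 7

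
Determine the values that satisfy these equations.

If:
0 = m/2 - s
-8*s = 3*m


Then:
m = 0
s = 0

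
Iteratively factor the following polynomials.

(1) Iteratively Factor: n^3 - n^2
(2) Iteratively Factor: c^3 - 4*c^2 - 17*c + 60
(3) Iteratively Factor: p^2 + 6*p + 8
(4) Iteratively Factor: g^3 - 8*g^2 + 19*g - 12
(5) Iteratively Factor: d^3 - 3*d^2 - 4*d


(1) = (n)*(n^2 - n) = n*(n - 1)*(n)
(2) = (c - 5)*(c^2 + c - 12) = (c - 5)*(c + 4)*(c - 3)
(3) = (p + 4)*(p + 2)
(4) = (g - 3)*(g^2 - 5*g + 4) = (g - 3)*(g - 1)*(g - 4)
(5) = (d - 4)*(d^2 + d) = d*(d - 4)*(d + 1)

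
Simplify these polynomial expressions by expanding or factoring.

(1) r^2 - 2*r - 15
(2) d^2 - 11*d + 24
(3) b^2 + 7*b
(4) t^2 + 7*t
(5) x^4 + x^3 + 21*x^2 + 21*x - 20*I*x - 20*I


(1) = (r - 5)*(r + 3)
(2) = (d - 8)*(d - 3)
(3) = b*(b + 7)
(4) = t*(t + 7)
(5) = (x - 4*I)*(x + 5*I)*(-I*x - I)*(I*x + 1)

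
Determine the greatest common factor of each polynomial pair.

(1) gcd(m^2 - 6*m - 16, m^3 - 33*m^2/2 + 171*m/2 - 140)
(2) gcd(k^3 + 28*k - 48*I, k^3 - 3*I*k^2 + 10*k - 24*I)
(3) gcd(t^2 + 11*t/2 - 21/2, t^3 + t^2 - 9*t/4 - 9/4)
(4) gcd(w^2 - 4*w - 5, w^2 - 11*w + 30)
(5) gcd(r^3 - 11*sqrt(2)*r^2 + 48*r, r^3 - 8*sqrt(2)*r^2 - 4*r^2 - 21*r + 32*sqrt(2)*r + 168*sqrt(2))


(1) = m - 8
(2) = k^2 - 6*I*k - 8
(3) = t - 3/2
(4) = w - 5
(5) = r - 8*sqrt(2)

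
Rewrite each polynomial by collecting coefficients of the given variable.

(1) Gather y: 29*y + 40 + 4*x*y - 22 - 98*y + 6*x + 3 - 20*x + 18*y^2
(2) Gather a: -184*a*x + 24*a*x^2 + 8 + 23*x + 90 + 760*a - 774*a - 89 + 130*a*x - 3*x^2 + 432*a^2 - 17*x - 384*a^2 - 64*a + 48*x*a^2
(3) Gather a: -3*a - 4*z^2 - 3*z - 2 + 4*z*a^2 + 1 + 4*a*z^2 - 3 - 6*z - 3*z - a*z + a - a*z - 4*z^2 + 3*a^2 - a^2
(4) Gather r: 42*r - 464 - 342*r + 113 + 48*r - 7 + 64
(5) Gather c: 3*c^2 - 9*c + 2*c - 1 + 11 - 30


(1) = -14*x + 18*y^2 + y*(4*x - 69) + 21
(2) = a^2*(48*x + 48) + a*(24*x^2 - 54*x - 78) - 3*x^2 + 6*x + 9
(3) = a^2*(4*z + 2) + a*(4*z^2 - 2*z - 2) - 8*z^2 - 12*z - 4
(4) = -252*r - 294
(5) = 3*c^2 - 7*c - 20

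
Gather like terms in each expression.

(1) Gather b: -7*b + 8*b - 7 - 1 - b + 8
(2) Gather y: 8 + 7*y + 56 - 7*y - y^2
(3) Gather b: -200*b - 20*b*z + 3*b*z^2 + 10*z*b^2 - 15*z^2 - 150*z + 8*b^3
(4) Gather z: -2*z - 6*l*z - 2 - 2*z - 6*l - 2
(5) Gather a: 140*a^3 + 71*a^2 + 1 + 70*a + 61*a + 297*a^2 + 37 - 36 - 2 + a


(1) = 0
(2) = 64 - y^2
(3) = 8*b^3 + 10*b^2*z + b*(3*z^2 - 20*z - 200) - 15*z^2 - 150*z
(4) = -6*l + z*(-6*l - 4) - 4
(5) = 140*a^3 + 368*a^2 + 132*a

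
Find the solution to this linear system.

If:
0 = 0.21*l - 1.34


Then:
l = 6.38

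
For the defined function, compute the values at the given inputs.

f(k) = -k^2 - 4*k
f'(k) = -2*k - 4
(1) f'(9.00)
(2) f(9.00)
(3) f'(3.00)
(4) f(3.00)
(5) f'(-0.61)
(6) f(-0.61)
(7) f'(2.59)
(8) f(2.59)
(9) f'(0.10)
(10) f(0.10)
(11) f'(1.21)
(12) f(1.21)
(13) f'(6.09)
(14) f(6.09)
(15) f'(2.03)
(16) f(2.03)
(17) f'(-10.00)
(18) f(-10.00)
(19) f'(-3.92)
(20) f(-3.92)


(1) = -22.00
(2) = -117.00
(3) = -10.00
(4) = -21.00
(5) = -2.78
(6) = 2.07
(7) = -9.18
(8) = -17.07
(9) = -4.20
(10) = -0.41
(11) = -6.42
(12) = -6.30
(13) = -16.18
(14) = -61.45
(15) = -8.06
(16) = -12.24
(17) = 16.00
(18) = -60.00
(19) = 3.84
(20) = 0.31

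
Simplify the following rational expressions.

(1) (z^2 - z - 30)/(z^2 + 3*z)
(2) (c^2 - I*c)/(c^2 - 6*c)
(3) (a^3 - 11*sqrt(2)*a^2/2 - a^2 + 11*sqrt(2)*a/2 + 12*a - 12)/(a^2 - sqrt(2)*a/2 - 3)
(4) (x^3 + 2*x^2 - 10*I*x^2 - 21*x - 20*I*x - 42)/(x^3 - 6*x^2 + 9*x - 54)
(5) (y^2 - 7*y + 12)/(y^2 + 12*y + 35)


(1) = (z^2 - z - 30)/(z^2 + 3*z)
(2) = (c - I)/(c - 6)
(3) = (4*a^2 + a*(-16*sqrt(2) - 4) + 16*sqrt(2))/(4*a + 4*sqrt(2))
(4) = (x^2 + x*(2 - 7*I) - 14*I)/(x^2 + x*(-6 + 3*I) - 18*I)
(5) = (y^2 - 7*y + 12)/(y^2 + 12*y + 35)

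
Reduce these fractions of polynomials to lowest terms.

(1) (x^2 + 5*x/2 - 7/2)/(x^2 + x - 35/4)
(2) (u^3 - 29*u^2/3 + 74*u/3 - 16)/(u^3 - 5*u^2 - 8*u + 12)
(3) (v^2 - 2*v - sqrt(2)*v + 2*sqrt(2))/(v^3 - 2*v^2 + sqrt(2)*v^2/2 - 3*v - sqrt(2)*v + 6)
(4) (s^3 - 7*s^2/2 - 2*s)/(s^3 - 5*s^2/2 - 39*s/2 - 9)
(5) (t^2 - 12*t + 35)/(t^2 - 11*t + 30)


(1) = (2*x - 2)/(2*x - 5)
(2) = (3*u - 8)/(3*u + 6)
(3) = 2/(2*v + 3*sqrt(2))
(4) = (s^2 - 4*s)/(s^2 - 3*s - 18)
(5) = (t - 7)/(t - 6)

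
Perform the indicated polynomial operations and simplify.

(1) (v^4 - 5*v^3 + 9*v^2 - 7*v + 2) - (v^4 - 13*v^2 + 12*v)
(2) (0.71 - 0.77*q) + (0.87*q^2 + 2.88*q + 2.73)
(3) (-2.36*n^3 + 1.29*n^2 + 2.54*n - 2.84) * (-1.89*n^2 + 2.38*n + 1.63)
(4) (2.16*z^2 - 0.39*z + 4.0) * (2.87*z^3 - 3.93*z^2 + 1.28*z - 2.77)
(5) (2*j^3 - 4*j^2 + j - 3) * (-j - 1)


(1) = -5*v^3 + 22*v^2 - 19*v + 2
(2) = 0.87*q^2 + 2.11*q + 3.44
(3) = 4.4604*n^5 - 8.0549*n^4 - 5.5772*n^3 + 13.5155*n^2 - 2.619*n - 4.6292
(4) = 6.1992*z^5 - 9.6081*z^4 + 15.7775*z^3 - 22.2024*z^2 + 6.2003*z - 11.08
(5) = -2*j^4 + 2*j^3 + 3*j^2 + 2*j + 3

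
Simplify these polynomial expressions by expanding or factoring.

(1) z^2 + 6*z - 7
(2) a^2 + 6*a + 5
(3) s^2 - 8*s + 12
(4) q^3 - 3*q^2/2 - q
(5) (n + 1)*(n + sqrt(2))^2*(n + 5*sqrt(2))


(1) = (z - 1)*(z + 7)
(2) = (a + 1)*(a + 5)
(3) = (s - 6)*(s - 2)
(4) = q*(q - 2)*(q + 1/2)
(5) = n^4 + n^3 + 7*sqrt(2)*n^3 + 7*sqrt(2)*n^2 + 22*n^2 + 10*sqrt(2)*n + 22*n + 10*sqrt(2)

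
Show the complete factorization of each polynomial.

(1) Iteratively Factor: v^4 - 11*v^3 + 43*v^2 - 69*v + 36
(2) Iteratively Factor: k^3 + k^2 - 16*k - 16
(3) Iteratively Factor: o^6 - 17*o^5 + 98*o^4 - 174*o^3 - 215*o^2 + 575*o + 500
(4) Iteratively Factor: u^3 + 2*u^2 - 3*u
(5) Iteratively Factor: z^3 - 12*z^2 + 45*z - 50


(1) = (v - 4)*(v^3 - 7*v^2 + 15*v - 9) = (v - 4)*(v - 1)*(v^2 - 6*v + 9) = (v - 4)*(v - 3)*(v - 1)*(v - 3)
(2) = (k + 4)*(k^2 - 3*k - 4) = (k + 1)*(k + 4)*(k - 4)
(3) = (o + 1)*(o^5 - 18*o^4 + 116*o^3 - 290*o^2 + 75*o + 500) = (o - 5)*(o + 1)*(o^4 - 13*o^3 + 51*o^2 - 35*o - 100) = (o - 5)^2*(o + 1)*(o^3 - 8*o^2 + 11*o + 20) = (o - 5)^3*(o + 1)*(o^2 - 3*o - 4) = (o - 5)^3*(o - 4)*(o + 1)*(o + 1)
(4) = (u - 1)*(u^2 + 3*u) = u*(u - 1)*(u + 3)
(5) = (z - 5)*(z^2 - 7*z + 10) = (z - 5)^2*(z - 2)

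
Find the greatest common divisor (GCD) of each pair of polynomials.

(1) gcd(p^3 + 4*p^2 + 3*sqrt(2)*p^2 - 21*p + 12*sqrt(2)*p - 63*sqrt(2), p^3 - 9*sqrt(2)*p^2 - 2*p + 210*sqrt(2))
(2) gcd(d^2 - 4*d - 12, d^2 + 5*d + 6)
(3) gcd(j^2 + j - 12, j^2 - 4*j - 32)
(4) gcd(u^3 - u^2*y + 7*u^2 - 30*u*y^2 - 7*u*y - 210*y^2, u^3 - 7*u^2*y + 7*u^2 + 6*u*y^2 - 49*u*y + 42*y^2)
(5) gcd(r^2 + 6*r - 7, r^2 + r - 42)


(1) = gcd((p - 3)*(p + 7)*(p + 3*sqrt(2)), (p - 7*sqrt(2))*(p - 5*sqrt(2))*(p + 3*sqrt(2))) = p + 3*sqrt(2)
(2) = d + 2
(3) = gcd((j - 3)*(j + 4), (j - 8)*(j + 4)) = j + 4
(4) = -u^2 + 6*u*y - 7*u + 42*y
(5) = gcd((r - 1)*(r + 7), (r - 6)*(r + 7)) = r + 7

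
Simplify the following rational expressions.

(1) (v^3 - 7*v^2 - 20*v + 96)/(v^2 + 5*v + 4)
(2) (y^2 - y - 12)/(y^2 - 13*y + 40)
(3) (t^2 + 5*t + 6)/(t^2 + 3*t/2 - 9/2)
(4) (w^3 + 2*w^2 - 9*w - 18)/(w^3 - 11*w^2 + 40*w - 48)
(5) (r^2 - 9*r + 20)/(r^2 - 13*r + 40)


(1) = (v^2 - 11*v + 24)/(v + 1)
(2) = (y^2 - y - 12)/(y^2 - 13*y + 40)
(3) = (2*t + 4)/(2*t - 3)
(4) = (w^2 + 5*w + 6)/(w^2 - 8*w + 16)
(5) = (r - 4)/(r - 8)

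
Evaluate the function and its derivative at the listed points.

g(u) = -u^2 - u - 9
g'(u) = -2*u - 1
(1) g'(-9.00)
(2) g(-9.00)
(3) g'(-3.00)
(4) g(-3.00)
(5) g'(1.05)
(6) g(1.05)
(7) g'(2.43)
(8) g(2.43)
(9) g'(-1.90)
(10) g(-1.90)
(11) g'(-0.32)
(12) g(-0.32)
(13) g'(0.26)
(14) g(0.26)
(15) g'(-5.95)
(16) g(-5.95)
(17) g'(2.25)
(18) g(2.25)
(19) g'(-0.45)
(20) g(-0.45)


(1) = 17.00
(2) = -81.00
(3) = 5.00
(4) = -15.00
(5) = -3.10
(6) = -11.15
(7) = -5.86
(8) = -17.33
(9) = 2.80
(10) = -10.71
(11) = -0.36
(12) = -8.78
(13) = -1.52
(14) = -9.33
(15) = 10.90
(16) = -38.45
(17) = -5.50
(18) = -16.31
(19) = -0.10
(20) = -8.75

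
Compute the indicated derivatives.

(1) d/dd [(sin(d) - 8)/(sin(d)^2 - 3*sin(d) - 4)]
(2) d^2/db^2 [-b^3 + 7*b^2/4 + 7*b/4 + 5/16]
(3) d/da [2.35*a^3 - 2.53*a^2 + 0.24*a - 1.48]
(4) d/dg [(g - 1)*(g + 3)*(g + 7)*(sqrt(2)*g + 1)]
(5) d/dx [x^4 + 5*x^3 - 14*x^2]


(1) = (-sin(d)^2 + 16*sin(d) - 28)*cos(d)/((sin(d) - 4)^2*(sin(d) + 1)^2)
(2) = 7/2 - 6*b
(3) = 7.05*a^2 - 5.06*a + 0.24
(4) = 4*sqrt(2)*g^3 + 3*g^2 + 27*sqrt(2)*g^2 + 18*g + 22*sqrt(2)*g - 21*sqrt(2) + 11
(5) = x*(4*x^2 + 15*x - 28)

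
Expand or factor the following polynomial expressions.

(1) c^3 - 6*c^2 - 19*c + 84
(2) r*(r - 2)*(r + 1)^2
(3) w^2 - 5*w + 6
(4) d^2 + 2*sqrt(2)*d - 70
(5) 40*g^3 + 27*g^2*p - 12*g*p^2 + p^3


(1) = (c - 7)*(c - 3)*(c + 4)
(2) = r^4 - 3*r^2 - 2*r
(3) = (w - 3)*(w - 2)
(4) = (d - 5*sqrt(2))*(d + 7*sqrt(2))
(5) = (-8*g + p)*(-5*g + p)*(g + p)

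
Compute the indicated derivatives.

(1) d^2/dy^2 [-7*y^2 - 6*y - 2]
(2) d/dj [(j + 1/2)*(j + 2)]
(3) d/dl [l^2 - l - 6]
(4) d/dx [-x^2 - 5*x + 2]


(1) = -14
(2) = 2*j + 5/2
(3) = 2*l - 1
(4) = -2*x - 5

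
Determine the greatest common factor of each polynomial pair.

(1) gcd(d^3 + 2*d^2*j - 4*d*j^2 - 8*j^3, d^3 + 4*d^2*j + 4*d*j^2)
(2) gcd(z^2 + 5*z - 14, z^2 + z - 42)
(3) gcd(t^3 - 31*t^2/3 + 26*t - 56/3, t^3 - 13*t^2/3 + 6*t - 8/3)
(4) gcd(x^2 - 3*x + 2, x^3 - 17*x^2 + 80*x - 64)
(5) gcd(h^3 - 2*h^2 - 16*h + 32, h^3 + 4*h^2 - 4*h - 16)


(1) = gcd((d - 2*j)*(d + 2*j)^2, d*(d + 2*j)^2) = d^2 + 4*d*j + 4*j^2
(2) = gcd((z - 2)*(z + 7), (z - 6)*(z + 7)) = z + 7
(3) = t^2 - 10*t/3 + 8/3
(4) = x - 1
(5) = h^2 + 2*h - 8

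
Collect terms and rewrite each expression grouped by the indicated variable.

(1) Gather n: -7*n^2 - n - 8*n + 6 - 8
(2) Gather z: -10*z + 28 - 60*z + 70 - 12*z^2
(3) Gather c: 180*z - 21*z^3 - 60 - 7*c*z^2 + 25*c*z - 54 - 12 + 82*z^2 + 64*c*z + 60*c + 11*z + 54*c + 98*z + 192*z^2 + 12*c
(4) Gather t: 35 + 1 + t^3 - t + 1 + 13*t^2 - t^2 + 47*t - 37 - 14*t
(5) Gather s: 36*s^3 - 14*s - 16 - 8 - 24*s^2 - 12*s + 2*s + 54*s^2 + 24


(1) = -7*n^2 - 9*n - 2
(2) = -12*z^2 - 70*z + 98
(3) = c*(-7*z^2 + 89*z + 126) - 21*z^3 + 274*z^2 + 289*z - 126
(4) = t^3 + 12*t^2 + 32*t
(5) = 36*s^3 + 30*s^2 - 24*s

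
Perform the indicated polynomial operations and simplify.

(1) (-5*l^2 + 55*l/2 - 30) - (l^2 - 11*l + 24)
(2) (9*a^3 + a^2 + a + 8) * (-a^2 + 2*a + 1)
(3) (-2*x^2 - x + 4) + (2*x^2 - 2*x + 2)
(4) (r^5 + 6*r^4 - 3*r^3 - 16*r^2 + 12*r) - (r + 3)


(1) = -6*l^2 + 77*l/2 - 54
(2) = -9*a^5 + 17*a^4 + 10*a^3 - 5*a^2 + 17*a + 8
(3) = 6 - 3*x
(4) = r^5 + 6*r^4 - 3*r^3 - 16*r^2 + 11*r - 3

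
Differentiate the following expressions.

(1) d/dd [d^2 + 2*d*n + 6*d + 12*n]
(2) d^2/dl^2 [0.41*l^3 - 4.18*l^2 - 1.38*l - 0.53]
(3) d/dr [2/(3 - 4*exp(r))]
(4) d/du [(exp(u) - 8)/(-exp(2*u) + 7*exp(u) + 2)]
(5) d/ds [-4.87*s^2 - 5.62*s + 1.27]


(1) = 2*d + 2*n + 6
(2) = 2.46*l - 8.36
(3) = 8*exp(r)/(4*exp(r) - 3)^2
(4) = ((exp(u) - 8)*(2*exp(u) - 7) - exp(2*u) + 7*exp(u) + 2)*exp(u)/(-exp(2*u) + 7*exp(u) + 2)^2
(5) = -9.74*s - 5.62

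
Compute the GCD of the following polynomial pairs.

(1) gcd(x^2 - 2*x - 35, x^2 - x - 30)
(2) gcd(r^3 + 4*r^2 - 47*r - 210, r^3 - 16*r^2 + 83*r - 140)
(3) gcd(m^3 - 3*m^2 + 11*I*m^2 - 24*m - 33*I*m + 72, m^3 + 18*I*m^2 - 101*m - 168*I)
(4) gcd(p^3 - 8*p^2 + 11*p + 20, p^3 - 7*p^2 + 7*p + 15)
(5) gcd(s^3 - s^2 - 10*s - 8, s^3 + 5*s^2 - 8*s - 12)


(1) = x + 5
(2) = r - 7
(3) = m^2 + 11*I*m - 24
(4) = gcd((p - 5)*(p - 4)*(p + 1), (p - 5)*(p - 3)*(p + 1)) = p^2 - 4*p - 5
(5) = s + 1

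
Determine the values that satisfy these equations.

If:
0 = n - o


Then:
n = o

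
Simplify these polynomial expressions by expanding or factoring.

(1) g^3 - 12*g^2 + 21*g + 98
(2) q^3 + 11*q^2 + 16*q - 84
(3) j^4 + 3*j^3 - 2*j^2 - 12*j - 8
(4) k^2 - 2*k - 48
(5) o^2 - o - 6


(1) = (g - 7)^2*(g + 2)
(2) = (q - 2)*(q + 6)*(q + 7)
(3) = (j - 2)*(j + 1)*(j + 2)^2
(4) = (k - 8)*(k + 6)
(5) = (o - 3)*(o + 2)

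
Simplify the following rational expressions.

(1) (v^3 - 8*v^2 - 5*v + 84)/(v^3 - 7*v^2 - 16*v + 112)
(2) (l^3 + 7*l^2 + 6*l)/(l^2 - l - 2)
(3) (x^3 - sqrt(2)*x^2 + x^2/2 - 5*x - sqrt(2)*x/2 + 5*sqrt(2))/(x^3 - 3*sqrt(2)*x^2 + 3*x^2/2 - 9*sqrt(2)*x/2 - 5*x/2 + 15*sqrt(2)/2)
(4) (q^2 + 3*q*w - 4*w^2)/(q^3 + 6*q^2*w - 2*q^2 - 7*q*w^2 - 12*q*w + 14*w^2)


(1) = (v + 3)/(v + 4)
(2) = (l^2 + 6*l)/(l - 2)
(3) = (4*x^2 + x*(-8 - 4*sqrt(2)) + 8*sqrt(2))/(4*x^2 + x*(-12*sqrt(2) - 4) + 12*sqrt(2))
(4) = (q + 4*w)/(q^2 + 7*q*w - 2*q - 14*w)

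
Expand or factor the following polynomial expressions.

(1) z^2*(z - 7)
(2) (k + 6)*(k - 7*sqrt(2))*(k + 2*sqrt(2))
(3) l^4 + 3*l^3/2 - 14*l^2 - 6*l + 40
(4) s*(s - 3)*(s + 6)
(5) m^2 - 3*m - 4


(1) = z^3 - 7*z^2
(2) = k^3 - 5*sqrt(2)*k^2 + 6*k^2 - 30*sqrt(2)*k - 28*k - 168
(3) = (l - 5/2)*(l - 2)*(l + 2)*(l + 4)
(4) = s^3 + 3*s^2 - 18*s
(5) = (m - 4)*(m + 1)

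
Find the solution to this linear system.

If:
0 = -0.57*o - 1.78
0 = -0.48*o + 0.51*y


Then:
o = -3.12
y = -2.94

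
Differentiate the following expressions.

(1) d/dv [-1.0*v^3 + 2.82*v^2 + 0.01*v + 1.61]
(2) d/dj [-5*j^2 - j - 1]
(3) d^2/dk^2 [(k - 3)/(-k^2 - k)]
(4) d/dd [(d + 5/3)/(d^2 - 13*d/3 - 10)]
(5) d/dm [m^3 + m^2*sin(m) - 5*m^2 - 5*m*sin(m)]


(1) = -3.0*v^2 + 5.64*v + 0.01
(2) = -10*j - 1
(3) = 2*(k*(k + 1)*(3*k - 2) - (k - 3)*(2*k + 1)^2)/(k^3*(k + 1)^3)
(4) = -1/(d^2 - 12*d + 36)
(5) = m^2*cos(m) + 3*m^2 + 2*m*sin(m) - 5*m*cos(m) - 10*m - 5*sin(m)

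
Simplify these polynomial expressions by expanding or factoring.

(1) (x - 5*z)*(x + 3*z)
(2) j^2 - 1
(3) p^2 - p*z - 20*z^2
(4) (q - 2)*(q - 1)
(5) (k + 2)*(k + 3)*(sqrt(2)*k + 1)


(1) = x^2 - 2*x*z - 15*z^2
(2) = (j - 1)*(j + 1)
(3) = (p - 5*z)*(p + 4*z)
(4) = q^2 - 3*q + 2
(5) = sqrt(2)*k^3 + k^2 + 5*sqrt(2)*k^2 + 5*k + 6*sqrt(2)*k + 6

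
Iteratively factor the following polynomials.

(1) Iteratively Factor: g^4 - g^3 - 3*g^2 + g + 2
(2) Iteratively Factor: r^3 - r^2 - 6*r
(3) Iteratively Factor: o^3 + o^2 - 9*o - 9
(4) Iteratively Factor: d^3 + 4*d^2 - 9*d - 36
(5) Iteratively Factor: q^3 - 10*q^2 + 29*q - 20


(1) = (g - 2)*(g^3 + g^2 - g - 1) = (g - 2)*(g + 1)*(g^2 - 1) = (g - 2)*(g + 1)^2*(g - 1)
(2) = (r)*(r^2 - r - 6) = r*(r - 3)*(r + 2)
(3) = (o + 1)*(o^2 - 9) = (o - 3)*(o + 1)*(o + 3)
(4) = (d - 3)*(d^2 + 7*d + 12) = (d - 3)*(d + 3)*(d + 4)
(5) = (q - 4)*(q^2 - 6*q + 5) = (q - 5)*(q - 4)*(q - 1)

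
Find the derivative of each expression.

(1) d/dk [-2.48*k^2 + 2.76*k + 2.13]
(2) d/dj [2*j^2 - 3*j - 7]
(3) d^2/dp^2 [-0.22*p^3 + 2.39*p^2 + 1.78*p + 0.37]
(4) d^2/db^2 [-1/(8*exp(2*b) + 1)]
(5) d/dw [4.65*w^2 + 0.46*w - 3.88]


(1) = 2.76 - 4.96*k
(2) = 4*j - 3
(3) = 4.78 - 1.32*p
(4) = (32 - 256*exp(2*b))*exp(2*b)/(8*exp(2*b) + 1)^3
(5) = 9.3*w + 0.46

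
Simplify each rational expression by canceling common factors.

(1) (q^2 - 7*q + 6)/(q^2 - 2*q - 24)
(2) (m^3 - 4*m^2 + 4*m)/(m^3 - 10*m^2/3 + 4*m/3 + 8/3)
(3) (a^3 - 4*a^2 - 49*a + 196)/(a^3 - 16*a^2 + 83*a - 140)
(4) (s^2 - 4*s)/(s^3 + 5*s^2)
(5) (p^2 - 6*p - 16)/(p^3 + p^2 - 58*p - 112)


(1) = (q - 1)/(q + 4)
(2) = 3*m/(3*m + 2)
(3) = (a + 7)/(a - 5)
(4) = (s - 4)/(s^2 + 5*s)
(5) = 1/(p + 7)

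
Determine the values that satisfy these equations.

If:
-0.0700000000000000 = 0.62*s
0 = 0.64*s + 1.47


Then:
No Solution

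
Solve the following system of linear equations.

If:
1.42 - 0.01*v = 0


Then:
v = 142.00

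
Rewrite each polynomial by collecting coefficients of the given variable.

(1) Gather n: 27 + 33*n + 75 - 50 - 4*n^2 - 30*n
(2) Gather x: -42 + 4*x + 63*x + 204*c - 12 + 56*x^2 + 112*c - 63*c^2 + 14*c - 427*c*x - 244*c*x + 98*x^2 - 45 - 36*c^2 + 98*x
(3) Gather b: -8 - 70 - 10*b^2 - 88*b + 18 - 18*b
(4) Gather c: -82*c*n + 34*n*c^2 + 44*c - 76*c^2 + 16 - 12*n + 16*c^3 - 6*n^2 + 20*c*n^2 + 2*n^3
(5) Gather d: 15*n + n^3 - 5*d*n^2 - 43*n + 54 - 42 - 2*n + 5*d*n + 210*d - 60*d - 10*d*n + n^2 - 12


(1) = -4*n^2 + 3*n + 52
(2) = -99*c^2 + 330*c + 154*x^2 + x*(165 - 671*c) - 99
(3) = -10*b^2 - 106*b - 60
(4) = 16*c^3 + c^2*(34*n - 76) + c*(20*n^2 - 82*n + 44) + 2*n^3 - 6*n^2 - 12*n + 16
(5) = d*(-5*n^2 - 5*n + 150) + n^3 + n^2 - 30*n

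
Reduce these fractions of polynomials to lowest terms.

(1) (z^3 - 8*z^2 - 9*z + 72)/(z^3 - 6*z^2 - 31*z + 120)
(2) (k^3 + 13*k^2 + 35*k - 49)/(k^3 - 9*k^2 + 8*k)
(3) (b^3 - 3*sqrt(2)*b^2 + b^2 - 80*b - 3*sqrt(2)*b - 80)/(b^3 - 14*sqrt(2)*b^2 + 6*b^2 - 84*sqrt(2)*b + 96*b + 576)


(1) = (z + 3)/(z + 5)
(2) = (k^2 + 14*k + 49)/(k^2 - 8*k)
(3) = (b^2 + b*(1 + 5*sqrt(2)) + 5*sqrt(2))/(b^2 + b*(6 - 6*sqrt(2)) - 36*sqrt(2))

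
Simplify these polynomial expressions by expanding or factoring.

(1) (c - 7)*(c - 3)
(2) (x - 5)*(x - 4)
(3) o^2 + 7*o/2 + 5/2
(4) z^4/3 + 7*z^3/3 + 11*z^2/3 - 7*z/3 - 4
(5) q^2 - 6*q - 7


(1) = c^2 - 10*c + 21
(2) = x^2 - 9*x + 20
(3) = (o + 1)*(o + 5/2)
(4) = (z/3 + 1/3)*(z - 1)*(z + 3)*(z + 4)
(5) = (q - 7)*(q + 1)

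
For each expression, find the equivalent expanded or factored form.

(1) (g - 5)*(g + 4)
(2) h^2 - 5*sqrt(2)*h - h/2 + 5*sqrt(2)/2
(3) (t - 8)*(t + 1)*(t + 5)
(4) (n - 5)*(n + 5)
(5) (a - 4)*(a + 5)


(1) = g^2 - g - 20
(2) = (h - 1/2)*(h - 5*sqrt(2))
(3) = t^3 - 2*t^2 - 43*t - 40
(4) = n^2 - 25
(5) = a^2 + a - 20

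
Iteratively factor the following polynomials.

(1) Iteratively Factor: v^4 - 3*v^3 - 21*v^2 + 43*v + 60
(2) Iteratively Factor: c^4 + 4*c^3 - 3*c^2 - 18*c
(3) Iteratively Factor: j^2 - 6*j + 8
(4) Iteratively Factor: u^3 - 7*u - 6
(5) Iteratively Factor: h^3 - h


(1) = (v + 1)*(v^3 - 4*v^2 - 17*v + 60) = (v - 5)*(v + 1)*(v^2 + v - 12) = (v - 5)*(v - 3)*(v + 1)*(v + 4)
(2) = (c + 3)*(c^3 + c^2 - 6*c) = (c + 3)^2*(c^2 - 2*c) = (c - 2)*(c + 3)^2*(c)
(3) = (j - 2)*(j - 4)
(4) = (u + 1)*(u^2 - u - 6) = (u + 1)*(u + 2)*(u - 3)
(5) = (h)*(h^2 - 1) = h*(h - 1)*(h + 1)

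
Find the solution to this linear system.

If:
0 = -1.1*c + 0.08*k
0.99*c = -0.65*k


Then:
c = 0.00
k = 0.00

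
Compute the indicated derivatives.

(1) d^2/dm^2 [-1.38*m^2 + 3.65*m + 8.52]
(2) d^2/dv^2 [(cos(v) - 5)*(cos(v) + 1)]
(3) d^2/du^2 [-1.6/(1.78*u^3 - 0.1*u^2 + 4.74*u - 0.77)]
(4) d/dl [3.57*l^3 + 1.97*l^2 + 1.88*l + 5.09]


(1) = -2.76000000000000
(2) = 4*cos(v) - 2*cos(2*v)
(3) = ((17.088*u - 0.32)*(1.78*u^3 - 0.1*u^2 + 4.74*u - 0.77) - 1.6*(5.34*u^2 - 0.2*u + 4.74)*(10.68*u^2 - 0.4*u + 9.48))/(1.78*u^3 - 0.1*u^2 + 4.74*u - 0.77)^3
(4) = 10.71*l^2 + 3.94*l + 1.88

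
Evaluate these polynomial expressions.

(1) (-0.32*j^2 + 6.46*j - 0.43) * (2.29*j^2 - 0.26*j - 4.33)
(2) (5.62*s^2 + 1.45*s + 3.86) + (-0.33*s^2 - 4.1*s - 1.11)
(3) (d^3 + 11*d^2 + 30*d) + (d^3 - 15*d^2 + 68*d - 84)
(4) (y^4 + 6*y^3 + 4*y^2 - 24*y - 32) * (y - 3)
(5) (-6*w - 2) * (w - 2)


(1) = -0.7328*j^4 + 14.8766*j^3 - 1.2787*j^2 - 27.86*j + 1.8619
(2) = 5.29*s^2 - 2.65*s + 2.75
(3) = 2*d^3 - 4*d^2 + 98*d - 84
(4) = y^5 + 3*y^4 - 14*y^3 - 36*y^2 + 40*y + 96
(5) = -6*w^2 + 10*w + 4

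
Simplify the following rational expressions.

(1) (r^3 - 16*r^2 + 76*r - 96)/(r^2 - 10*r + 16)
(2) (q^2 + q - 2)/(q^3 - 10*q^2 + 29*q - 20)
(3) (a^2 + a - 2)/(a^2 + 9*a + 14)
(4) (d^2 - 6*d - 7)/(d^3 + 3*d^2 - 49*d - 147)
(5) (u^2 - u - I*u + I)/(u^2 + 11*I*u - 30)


(1) = r - 6
(2) = (q + 2)/(q^2 - 9*q + 20)
(3) = (a - 1)/(a + 7)
(4) = (d + 1)/(d^2 + 10*d + 21)
(5) = (u^2 + u*(-1 - I) + I)/(u^2 + 11*I*u - 30)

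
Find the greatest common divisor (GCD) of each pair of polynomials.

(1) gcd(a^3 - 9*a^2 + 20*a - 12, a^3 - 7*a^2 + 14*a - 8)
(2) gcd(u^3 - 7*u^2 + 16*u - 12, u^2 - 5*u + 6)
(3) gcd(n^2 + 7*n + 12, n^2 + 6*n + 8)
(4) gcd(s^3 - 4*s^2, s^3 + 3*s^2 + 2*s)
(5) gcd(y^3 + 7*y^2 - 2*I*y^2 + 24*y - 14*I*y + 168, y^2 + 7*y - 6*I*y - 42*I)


(1) = a^2 - 3*a + 2
(2) = gcd((u - 3)*(u - 2)^2, (u - 3)*(u - 2)) = u^2 - 5*u + 6
(3) = gcd((n + 3)*(n + 4), (n + 2)*(n + 4)) = n + 4
(4) = gcd(s^2*(s - 4), s*(s + 1)*(s + 2)) = s
(5) = y^2 + y*(7 - 6*I) - 42*I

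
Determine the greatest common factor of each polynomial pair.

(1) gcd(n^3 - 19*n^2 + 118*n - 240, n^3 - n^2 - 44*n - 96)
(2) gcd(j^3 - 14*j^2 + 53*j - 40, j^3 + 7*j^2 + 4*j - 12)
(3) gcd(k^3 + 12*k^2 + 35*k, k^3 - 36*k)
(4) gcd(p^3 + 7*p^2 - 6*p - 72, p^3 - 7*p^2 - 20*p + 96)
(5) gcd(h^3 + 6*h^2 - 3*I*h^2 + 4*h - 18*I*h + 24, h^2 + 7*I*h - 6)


(1) = n - 8
(2) = j - 1
(3) = gcd(k*(k + 5)*(k + 7), k*(k - 6)*(k + 6)) = k
(4) = gcd((p - 3)*(p + 4)*(p + 6), (p - 8)*(p - 3)*(p + 4)) = p^2 + p - 12
(5) = h + I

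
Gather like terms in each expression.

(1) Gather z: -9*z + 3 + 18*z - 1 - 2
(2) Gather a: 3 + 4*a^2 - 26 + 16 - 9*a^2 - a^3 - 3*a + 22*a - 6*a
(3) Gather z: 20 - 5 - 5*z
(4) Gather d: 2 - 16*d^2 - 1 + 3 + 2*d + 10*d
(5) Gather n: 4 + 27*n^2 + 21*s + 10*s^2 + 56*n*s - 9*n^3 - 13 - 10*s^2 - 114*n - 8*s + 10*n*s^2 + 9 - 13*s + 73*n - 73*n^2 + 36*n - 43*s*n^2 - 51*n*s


(1) = 9*z
(2) = -a^3 - 5*a^2 + 13*a - 7
(3) = 15 - 5*z
(4) = -16*d^2 + 12*d + 4
(5) = -9*n^3 + n^2*(-43*s - 46) + n*(10*s^2 + 5*s - 5)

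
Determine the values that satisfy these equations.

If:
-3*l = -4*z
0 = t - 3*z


Then:
l = 4*z/3
t = 3*z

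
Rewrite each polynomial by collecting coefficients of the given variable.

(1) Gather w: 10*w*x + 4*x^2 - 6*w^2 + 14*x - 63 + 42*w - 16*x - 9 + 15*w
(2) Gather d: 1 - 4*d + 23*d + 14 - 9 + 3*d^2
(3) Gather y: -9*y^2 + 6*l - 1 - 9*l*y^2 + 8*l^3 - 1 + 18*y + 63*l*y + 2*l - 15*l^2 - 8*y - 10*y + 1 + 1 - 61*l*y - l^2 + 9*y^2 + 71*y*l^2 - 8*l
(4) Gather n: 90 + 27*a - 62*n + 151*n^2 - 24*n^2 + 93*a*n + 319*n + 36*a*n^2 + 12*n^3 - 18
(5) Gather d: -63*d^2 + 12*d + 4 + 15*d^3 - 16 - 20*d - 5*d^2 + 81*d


(1) = -6*w^2 + w*(10*x + 57) + 4*x^2 - 2*x - 72
(2) = 3*d^2 + 19*d + 6
(3) = 8*l^3 - 16*l^2 - 9*l*y^2 + y*(71*l^2 + 2*l)
(4) = 27*a + 12*n^3 + n^2*(36*a + 127) + n*(93*a + 257) + 72
(5) = 15*d^3 - 68*d^2 + 73*d - 12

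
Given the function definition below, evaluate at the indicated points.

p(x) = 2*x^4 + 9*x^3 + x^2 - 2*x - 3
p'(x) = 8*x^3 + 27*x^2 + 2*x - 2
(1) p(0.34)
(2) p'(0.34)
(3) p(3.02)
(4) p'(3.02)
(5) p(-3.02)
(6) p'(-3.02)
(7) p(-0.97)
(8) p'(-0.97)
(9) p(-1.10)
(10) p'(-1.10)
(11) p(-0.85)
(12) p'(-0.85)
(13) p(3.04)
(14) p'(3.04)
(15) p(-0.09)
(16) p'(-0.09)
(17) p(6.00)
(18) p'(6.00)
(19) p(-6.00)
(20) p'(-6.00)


(1) = -3.18
(2) = 2.12
(3) = 414.34
(4) = 470.64
(5) = -69.37
(6) = 17.86
(7) = -6.56
(8) = 14.16
(9) = -8.64
(10) = 17.82
(11) = -5.06
(12) = 10.89
(13) = 423.83
(14) = 478.36
(15) = -2.82
(16) = -1.97
(17) = 4557.00
(18) = 2710.00
(19) = 693.00
(20) = -770.00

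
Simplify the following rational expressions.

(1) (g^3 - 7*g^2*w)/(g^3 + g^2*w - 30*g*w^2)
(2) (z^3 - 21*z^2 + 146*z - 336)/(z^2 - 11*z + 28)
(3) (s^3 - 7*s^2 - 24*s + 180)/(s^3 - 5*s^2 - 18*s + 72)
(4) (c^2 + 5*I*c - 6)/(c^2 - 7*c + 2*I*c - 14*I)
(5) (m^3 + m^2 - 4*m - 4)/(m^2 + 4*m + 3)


(1) = (-g^2 + 7*g*w)/(-g^2 - g*w + 30*w^2)
(2) = (z^2 - 14*z + 48)/(z - 4)
(3) = (s^2 - s - 30)/(s^2 + s - 12)
(4) = (c + 3*I)/(c - 7)
(5) = (m^2 - 4)/(m + 3)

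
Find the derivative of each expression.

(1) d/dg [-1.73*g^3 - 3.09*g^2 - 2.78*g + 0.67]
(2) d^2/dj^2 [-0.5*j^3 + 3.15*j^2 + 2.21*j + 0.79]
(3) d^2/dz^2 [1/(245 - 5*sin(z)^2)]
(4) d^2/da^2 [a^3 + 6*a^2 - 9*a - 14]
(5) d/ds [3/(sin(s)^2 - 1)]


(1) = -5.19*g^2 - 6.18*g - 2.78
(2) = 6.3 - 3.0*j
(3) = 2*(2*sin(z)^4 + 95*sin(z)^2 - 49)/(5*(sin(z)^2 - 49)^3)
(4) = 6*a + 12
(5) = -6*sin(s)/cos(s)^3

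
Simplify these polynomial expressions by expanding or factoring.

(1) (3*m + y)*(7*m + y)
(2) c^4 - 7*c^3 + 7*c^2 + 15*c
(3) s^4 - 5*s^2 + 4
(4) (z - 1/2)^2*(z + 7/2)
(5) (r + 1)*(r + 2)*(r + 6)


(1) = 21*m^2 + 10*m*y + y^2
(2) = c*(c - 5)*(c - 3)*(c + 1)
(3) = (s - 2)*(s - 1)*(s + 1)*(s + 2)
(4) = z^3 + 5*z^2/2 - 13*z/4 + 7/8
(5) = r^3 + 9*r^2 + 20*r + 12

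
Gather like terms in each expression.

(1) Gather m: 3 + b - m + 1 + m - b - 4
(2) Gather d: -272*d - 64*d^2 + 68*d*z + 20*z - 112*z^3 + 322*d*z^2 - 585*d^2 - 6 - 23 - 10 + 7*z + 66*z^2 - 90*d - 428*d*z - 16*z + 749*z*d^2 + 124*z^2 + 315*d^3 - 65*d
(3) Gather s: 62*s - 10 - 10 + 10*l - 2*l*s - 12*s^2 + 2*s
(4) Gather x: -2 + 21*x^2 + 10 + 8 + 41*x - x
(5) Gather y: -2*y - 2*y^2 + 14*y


(1) = 0
(2) = 315*d^3 + d^2*(749*z - 649) + d*(322*z^2 - 360*z - 427) - 112*z^3 + 190*z^2 + 11*z - 39
(3) = 10*l - 12*s^2 + s*(64 - 2*l) - 20
(4) = 21*x^2 + 40*x + 16
(5) = -2*y^2 + 12*y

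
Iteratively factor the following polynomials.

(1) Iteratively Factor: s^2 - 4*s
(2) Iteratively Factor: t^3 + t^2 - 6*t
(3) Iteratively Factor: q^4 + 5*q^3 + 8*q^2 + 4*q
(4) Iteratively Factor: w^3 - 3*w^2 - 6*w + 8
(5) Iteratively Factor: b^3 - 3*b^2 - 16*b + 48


(1) = (s - 4)*(s)
(2) = (t)*(t^2 + t - 6) = t*(t - 2)*(t + 3)
(3) = (q + 1)*(q^3 + 4*q^2 + 4*q) = (q + 1)*(q + 2)*(q^2 + 2*q) = q*(q + 1)*(q + 2)*(q + 2)
(4) = (w - 4)*(w^2 + w - 2) = (w - 4)*(w - 1)*(w + 2)
(5) = (b + 4)*(b^2 - 7*b + 12) = (b - 3)*(b + 4)*(b - 4)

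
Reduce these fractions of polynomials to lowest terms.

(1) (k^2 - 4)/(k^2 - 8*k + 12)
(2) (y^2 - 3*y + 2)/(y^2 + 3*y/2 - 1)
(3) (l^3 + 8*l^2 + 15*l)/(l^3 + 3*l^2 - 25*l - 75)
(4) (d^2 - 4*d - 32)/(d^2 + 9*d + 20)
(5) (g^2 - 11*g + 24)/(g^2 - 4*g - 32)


(1) = (k + 2)/(k - 6)
(2) = (2*y^2 - 6*y + 4)/(2*y^2 + 3*y - 2)
(3) = l/(l - 5)
(4) = (d - 8)/(d + 5)
(5) = (g - 3)/(g + 4)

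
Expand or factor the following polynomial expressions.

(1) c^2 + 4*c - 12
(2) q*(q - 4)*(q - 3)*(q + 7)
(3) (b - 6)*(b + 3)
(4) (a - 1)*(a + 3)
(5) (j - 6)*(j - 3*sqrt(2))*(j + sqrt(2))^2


(1) = (c - 2)*(c + 6)
(2) = q^4 - 37*q^2 + 84*q
(3) = b^2 - 3*b - 18
(4) = a^2 + 2*a - 3
(5) = j^4 - 6*j^3 - sqrt(2)*j^3 - 10*j^2 + 6*sqrt(2)*j^2 - 6*sqrt(2)*j + 60*j + 36*sqrt(2)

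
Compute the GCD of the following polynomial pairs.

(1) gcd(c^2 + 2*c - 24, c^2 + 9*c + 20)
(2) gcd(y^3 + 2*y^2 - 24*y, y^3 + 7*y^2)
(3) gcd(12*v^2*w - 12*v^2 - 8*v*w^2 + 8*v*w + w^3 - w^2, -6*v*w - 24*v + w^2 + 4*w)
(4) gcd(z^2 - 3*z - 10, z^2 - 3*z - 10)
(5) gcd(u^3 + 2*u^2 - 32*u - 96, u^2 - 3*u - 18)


(1) = 1
(2) = gcd(y*(y - 4)*(y + 6), y^2*(y + 7)) = y
(3) = gcd((-6*v + w)*(-2*v + w)*(w - 1), (-6*v + w)*(w + 4)) = 6*v - w
(4) = z^2 - 3*z - 10
(5) = gcd((u - 6)*(u + 4)^2, (u - 6)*(u + 3)) = u - 6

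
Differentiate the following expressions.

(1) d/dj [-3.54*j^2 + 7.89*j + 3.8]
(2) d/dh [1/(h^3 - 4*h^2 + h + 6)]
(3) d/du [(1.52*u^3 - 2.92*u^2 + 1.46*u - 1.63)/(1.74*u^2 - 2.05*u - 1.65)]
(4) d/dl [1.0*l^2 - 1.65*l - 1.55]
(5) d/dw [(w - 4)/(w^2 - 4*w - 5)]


(1) = 7.89 - 7.08*j
(2) = (-3*h^2 + 8*h - 1)/(h^3 - 4*h^2 + h + 6)^2
(3) = (2.6448*u^4 - 6.232*u^3 - 4.0784*u^2 + 15.3084*u - 5.7505)/(3.0276*u^4 - 7.134*u^3 - 1.5395*u^2 + 6.765*u + 2.7225)
(4) = 2.0*l - 1.65
(5) = (w^2 - 4*w - 2*(w - 4)*(w - 2) - 5)/(-w^2 + 4*w + 5)^2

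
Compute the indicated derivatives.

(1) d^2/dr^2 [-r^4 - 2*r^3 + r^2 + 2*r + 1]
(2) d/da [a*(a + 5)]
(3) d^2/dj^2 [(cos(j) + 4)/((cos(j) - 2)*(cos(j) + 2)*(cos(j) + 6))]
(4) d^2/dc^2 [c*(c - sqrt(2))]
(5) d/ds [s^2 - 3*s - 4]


(1) = -12*r^2 - 12*r + 2
(2) = 2*a + 5
(3) = 2*(-524*(1 - cos(j)^2)^2 + 42*sin(j)^6 - 2*cos(j)^7 + 15*cos(j)^6 - 155*cos(j)^5 - 488*cos(j)^3 - 1530*cos(j)^2 + 336*cos(j) + 1026)/((cos(j) - 2)^3*(cos(j) + 2)^3*(cos(j) + 6)^3)
(4) = 2
(5) = 2*s - 3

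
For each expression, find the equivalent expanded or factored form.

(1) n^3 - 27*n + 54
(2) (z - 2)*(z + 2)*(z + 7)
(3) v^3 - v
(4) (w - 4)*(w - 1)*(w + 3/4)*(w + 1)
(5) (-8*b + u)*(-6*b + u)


(1) = (n - 3)^2*(n + 6)
(2) = z^3 + 7*z^2 - 4*z - 28
(3) = v*(v - 1)*(v + 1)
(4) = w^4 - 13*w^3/4 - 4*w^2 + 13*w/4 + 3
(5) = 48*b^2 - 14*b*u + u^2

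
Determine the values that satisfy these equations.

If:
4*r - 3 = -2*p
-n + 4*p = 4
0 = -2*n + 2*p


Then:
n = 4/3
p = 4/3
r = 1/12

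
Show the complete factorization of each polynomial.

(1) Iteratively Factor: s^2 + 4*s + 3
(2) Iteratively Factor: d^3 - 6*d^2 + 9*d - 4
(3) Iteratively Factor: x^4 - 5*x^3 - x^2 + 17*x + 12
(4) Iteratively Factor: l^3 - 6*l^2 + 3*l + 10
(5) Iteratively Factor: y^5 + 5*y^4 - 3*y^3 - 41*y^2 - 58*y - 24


(1) = (s + 3)*(s + 1)
(2) = (d - 4)*(d^2 - 2*d + 1) = (d - 4)*(d - 1)*(d - 1)
(3) = (x - 3)*(x^3 - 2*x^2 - 7*x - 4) = (x - 4)*(x - 3)*(x^2 + 2*x + 1) = (x - 4)*(x - 3)*(x + 1)*(x + 1)
(4) = (l - 5)*(l^2 - l - 2) = (l - 5)*(l - 2)*(l + 1)
(5) = (y + 1)*(y^4 + 4*y^3 - 7*y^2 - 34*y - 24) = (y - 3)*(y + 1)*(y^3 + 7*y^2 + 14*y + 8) = (y - 3)*(y + 1)*(y + 2)*(y^2 + 5*y + 4) = (y - 3)*(y + 1)^2*(y + 2)*(y + 4)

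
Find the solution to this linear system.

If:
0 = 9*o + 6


Then:
o = -2/3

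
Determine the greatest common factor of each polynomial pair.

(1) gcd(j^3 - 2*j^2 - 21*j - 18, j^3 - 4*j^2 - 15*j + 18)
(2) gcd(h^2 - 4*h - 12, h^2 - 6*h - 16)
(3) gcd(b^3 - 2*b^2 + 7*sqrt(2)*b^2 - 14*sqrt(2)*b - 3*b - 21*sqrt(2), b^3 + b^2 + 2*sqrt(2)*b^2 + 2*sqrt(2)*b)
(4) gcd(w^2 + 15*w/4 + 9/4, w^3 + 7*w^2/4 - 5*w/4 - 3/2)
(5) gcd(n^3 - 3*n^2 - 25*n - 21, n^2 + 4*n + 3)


(1) = j^2 - 3*j - 18
(2) = h + 2
(3) = b + 1
(4) = gcd((w + 3/4)*(w + 3), (w - 1)*(w + 3/4)*(w + 2)) = w + 3/4
(5) = n^2 + 4*n + 3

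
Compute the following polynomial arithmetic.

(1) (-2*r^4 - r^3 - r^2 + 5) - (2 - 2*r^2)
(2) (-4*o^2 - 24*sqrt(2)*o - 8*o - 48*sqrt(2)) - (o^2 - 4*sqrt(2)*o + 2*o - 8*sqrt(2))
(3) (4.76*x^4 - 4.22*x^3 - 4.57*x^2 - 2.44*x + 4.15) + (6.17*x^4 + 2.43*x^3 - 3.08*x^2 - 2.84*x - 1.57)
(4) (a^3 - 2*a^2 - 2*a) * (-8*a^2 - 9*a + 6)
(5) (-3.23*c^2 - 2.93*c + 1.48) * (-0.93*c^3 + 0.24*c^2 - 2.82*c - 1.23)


(1) = -2*r^4 - r^3 + r^2 + 3
(2) = -5*o^2 - 20*sqrt(2)*o - 10*o - 40*sqrt(2)
(3) = 10.93*x^4 - 1.79*x^3 - 7.65*x^2 - 5.28*x + 2.58
(4) = -8*a^5 + 7*a^4 + 40*a^3 + 6*a^2 - 12*a
(5) = 3.0039*c^5 + 1.9497*c^4 + 7.029*c^3 + 12.5907*c^2 - 0.5697*c - 1.8204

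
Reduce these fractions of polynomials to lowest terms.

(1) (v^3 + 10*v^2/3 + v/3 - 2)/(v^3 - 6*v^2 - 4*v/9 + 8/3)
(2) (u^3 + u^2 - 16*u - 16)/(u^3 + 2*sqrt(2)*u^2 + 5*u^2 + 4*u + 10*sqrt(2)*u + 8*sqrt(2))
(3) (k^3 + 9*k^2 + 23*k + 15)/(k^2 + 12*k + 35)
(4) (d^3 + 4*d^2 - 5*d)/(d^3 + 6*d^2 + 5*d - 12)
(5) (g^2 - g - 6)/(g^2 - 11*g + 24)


(1) = (3*v^2 + 12*v + 9)/(3*v^2 - 16*v - 12)
(2) = (u - 4)/(u + 2*sqrt(2))
(3) = (k^2 + 4*k + 3)/(k + 7)
(4) = (d^2 + 5*d)/(d^2 + 7*d + 12)
(5) = (g + 2)/(g - 8)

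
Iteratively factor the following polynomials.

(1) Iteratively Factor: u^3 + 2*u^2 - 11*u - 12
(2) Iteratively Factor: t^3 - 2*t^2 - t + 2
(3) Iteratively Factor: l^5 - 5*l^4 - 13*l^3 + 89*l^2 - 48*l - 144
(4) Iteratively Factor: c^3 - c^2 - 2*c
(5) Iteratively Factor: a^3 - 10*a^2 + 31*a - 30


(1) = (u - 3)*(u^2 + 5*u + 4) = (u - 3)*(u + 1)*(u + 4)
(2) = (t - 1)*(t^2 - t - 2) = (t - 1)*(t + 1)*(t - 2)
(3) = (l + 4)*(l^4 - 9*l^3 + 23*l^2 - 3*l - 36) = (l + 1)*(l + 4)*(l^3 - 10*l^2 + 33*l - 36) = (l - 4)*(l + 1)*(l + 4)*(l^2 - 6*l + 9) = (l - 4)*(l - 3)*(l + 1)*(l + 4)*(l - 3)
(4) = (c + 1)*(c^2 - 2*c) = (c - 2)*(c + 1)*(c)
(5) = (a - 2)*(a^2 - 8*a + 15) = (a - 3)*(a - 2)*(a - 5)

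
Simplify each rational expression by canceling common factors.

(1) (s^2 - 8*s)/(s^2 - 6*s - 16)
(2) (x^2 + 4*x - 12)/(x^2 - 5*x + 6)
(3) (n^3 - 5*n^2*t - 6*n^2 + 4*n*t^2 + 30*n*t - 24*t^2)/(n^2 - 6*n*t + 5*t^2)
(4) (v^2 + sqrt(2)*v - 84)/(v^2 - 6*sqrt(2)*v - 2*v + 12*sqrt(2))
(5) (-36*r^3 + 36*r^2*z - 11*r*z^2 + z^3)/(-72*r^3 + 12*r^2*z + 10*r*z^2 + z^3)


(1) = s/(s + 2)
(2) = (x + 6)/(x - 3)
(3) = (-n^2 + 4*n*t + 6*n - 24*t)/(-n + 5*t)
(4) = (v + 7*sqrt(2))/(v - 2)
(5) = (18*r^2 - 9*r*z + z^2)/(36*r^2 + 12*r*z + z^2)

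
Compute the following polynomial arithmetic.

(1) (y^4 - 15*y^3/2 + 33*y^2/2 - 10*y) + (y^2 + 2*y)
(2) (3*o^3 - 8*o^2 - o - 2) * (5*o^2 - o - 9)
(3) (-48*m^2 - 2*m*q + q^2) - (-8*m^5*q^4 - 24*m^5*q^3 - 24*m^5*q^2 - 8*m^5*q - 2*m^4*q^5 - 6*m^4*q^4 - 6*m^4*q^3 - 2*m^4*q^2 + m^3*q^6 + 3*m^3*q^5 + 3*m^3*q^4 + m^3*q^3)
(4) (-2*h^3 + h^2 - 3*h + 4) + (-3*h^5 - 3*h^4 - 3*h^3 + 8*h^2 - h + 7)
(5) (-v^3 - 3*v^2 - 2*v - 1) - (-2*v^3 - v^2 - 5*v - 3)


(1) = y^4 - 15*y^3/2 + 35*y^2/2 - 8*y
(2) = 15*o^5 - 43*o^4 - 24*o^3 + 63*o^2 + 11*o + 18
(3) = 8*m^5*q^4 + 24*m^5*q^3 + 24*m^5*q^2 + 8*m^5*q + 2*m^4*q^5 + 6*m^4*q^4 + 6*m^4*q^3 + 2*m^4*q^2 - m^3*q^6 - 3*m^3*q^5 - 3*m^3*q^4 - m^3*q^3 - 48*m^2 - 2*m*q + q^2
(4) = -3*h^5 - 3*h^4 - 5*h^3 + 9*h^2 - 4*h + 11
(5) = v^3 - 2*v^2 + 3*v + 2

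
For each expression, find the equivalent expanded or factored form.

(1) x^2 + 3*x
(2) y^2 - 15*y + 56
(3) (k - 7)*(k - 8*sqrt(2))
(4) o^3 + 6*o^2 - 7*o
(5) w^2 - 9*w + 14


(1) = x*(x + 3)
(2) = (y - 8)*(y - 7)
(3) = k^2 - 8*sqrt(2)*k - 7*k + 56*sqrt(2)
(4) = o*(o - 1)*(o + 7)
(5) = (w - 7)*(w - 2)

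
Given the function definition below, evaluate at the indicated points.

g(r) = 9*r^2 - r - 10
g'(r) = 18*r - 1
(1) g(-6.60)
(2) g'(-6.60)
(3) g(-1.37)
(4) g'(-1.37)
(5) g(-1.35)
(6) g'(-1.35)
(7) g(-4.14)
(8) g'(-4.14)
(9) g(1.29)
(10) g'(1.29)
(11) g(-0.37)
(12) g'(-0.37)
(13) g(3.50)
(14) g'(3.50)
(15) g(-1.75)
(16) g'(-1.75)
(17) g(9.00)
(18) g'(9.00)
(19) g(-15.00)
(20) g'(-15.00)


(1) = 388.64
(2) = -119.80
(3) = 8.26
(4) = -25.66
(5) = 7.75
(6) = -25.30
(7) = 148.40
(8) = -75.52
(9) = 3.69
(10) = 22.22
(11) = -8.40
(12) = -7.66
(13) = 96.75
(14) = 62.00
(15) = 19.31
(16) = -32.50
(17) = 710.00
(18) = 161.00
(19) = 2030.00
(20) = -271.00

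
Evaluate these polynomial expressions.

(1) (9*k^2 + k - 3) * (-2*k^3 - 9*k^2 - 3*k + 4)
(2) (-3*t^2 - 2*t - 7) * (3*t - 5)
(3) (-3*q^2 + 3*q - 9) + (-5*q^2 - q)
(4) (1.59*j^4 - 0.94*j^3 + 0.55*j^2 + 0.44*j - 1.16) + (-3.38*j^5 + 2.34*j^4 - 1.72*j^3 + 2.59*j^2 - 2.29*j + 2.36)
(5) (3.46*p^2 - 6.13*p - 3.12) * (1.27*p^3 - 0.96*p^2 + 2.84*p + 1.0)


(1) = -18*k^5 - 83*k^4 - 30*k^3 + 60*k^2 + 13*k - 12
(2) = -9*t^3 + 9*t^2 - 11*t + 35
(3) = -8*q^2 + 2*q - 9
(4) = -3.38*j^5 + 3.93*j^4 - 2.66*j^3 + 3.14*j^2 - 1.85*j + 1.2
(5) = 4.3942*p^5 - 11.1067*p^4 + 11.7488*p^3 - 10.954*p^2 - 14.9908*p - 3.12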